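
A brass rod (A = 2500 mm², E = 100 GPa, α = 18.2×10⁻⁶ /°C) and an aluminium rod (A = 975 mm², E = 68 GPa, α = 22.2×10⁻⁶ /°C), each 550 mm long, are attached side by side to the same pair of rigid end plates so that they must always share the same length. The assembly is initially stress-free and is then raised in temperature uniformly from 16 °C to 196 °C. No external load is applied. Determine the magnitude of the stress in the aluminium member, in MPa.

Both members must finish at the same length. With the larger α, the aluminium tends to over-expand; the plates restrain it, putting the aluminium in compression and the brass in tension. With no external load the two internal forces are equal and opposite, magnitude P.
Setting the final lengths equal and cancelling L: (α₁ − α₂)ΔT = P/(A₁E₁) + P/(A₂E₂).
|α₁ − α₂|·ΔT = 4×10⁻⁶ × 180 = 0.00072.
1/(A₁E₁) + 1/(A₂E₂) = 1/(2500×100×10³) + 1/(975×68×10³) = 1.908×10⁻⁸ N⁻¹.
So P = 0.00072 / 1.908×10⁻⁸ = 37.73 kN.
σ_{aluminium} = P/A₂ = 37730/975 = 38.7 MPa, compressive.

σ ≈ 38.7 MPa (compressive)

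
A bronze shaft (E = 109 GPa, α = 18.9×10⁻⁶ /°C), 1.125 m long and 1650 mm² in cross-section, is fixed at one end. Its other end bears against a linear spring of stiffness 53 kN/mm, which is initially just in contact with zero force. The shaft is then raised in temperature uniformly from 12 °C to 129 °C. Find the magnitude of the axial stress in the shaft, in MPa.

Free thermal expansion: δ_free = αΔT L = 18.9×10⁻⁶ × 117 × 1125 = 2.488 mm.
With a force P in the spring, the elastic change of the shaft is PL/(AE) and that of the spring is P/k; compatibility requires their sum to equal δ_free.
P [ L/(AE) + 1/k ] = δ_free → P [ 1125/(1650×109×10³) + 1/(53×10³) ] = 2.488.
P = 2.488 / 2.512×10⁻⁵ = 99020 N.
σ = P/A = 99020/1650 = 60.01 MPa.

σ ≈ 60 MPa (compressive)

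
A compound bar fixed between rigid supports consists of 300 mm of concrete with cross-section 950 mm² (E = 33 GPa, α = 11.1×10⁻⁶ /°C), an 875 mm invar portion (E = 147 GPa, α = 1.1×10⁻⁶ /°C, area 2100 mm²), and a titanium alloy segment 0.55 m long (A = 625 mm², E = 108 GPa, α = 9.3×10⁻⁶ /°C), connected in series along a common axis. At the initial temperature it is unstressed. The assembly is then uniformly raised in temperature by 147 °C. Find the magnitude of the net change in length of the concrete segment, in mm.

Free thermal expansion of the whole bar: Σ αᵢΔT Lᵢ = 11.1×10⁻⁶×147×300 + 1.1×10⁻⁶×147×875 + 9.3×10⁻⁶×147×550 = 1.383 mm.
The rigid supports impose zero overall length change; the single axial force P common to all segments must satisfy P Σ Lᵢ/(AᵢEᵢ) = δ_free.
The series flexibility is Σ Lᵢ/(AᵢEᵢ) = 300/(950×33×10³) + 875/(2100×147×10³) + 550/(625×108×10³) = 2.055×10⁻⁵ mm/N.
So P = 1.383 / 2.055×10⁻⁵ = 67.29 kN, compressive.
For the concrete segment, free thermal change = 11.1×10⁻⁶×147×300 = 0.4895 mm and elastic change from P = 67290×300/(950×33×10³) = 0.6439 mm; these oppose, so the net change is 0.154 mm (segment shortens).

|ΔL| ≈ 0.154 mm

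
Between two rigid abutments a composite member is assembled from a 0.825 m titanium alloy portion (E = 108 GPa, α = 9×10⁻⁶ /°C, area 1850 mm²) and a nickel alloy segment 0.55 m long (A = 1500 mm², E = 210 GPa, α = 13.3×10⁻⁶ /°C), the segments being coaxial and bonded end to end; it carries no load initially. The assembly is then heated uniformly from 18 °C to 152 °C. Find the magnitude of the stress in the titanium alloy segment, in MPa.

σ ≈ 182 MPa (compressive)

If the supports were absent, the total length change would be Σ αᵢΔT Lᵢ = 9×10⁻⁶×134×825 + 13.3×10⁻⁶×134×550 = 1.975 mm.
The rigid supports impose zero overall length change; the single axial force P common to all segments must satisfy P Σ Lᵢ/(AᵢEᵢ) = δ_free.
The series flexibility is Σ Lᵢ/(AᵢEᵢ) = 825/(1850×108×10³) + 550/(1500×210×10³) = 5.875×10⁻⁶ mm/N.
P = 1.975 / 5.875×10⁻⁶ = 336200 N = 336.2 kN, compressive.
σ_{titanium alloy} = P / A = 336200 / 1850 = 181.7 MPa.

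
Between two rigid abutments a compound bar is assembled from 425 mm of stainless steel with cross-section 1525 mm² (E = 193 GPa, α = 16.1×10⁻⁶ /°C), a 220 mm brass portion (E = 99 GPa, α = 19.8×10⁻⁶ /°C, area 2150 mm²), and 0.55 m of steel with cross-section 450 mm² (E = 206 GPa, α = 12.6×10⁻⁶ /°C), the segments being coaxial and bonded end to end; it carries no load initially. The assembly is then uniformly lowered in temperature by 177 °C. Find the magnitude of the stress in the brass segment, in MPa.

σ ≈ 177 MPa (tensile)

With the walls removed the bar would change length by δ_free = Σ αᵢΔT Lᵢ = 16.1×10⁻⁶×177×425 + 19.8×10⁻⁶×177×220 + 12.6×10⁻⁶×177×550 = 3.209 mm.
The walls prevent any net length change, so an axial force P (same in every segment) develops. Compatibility: P · Σ Lᵢ/(AᵢEᵢ) = δ_free.
Σ Lᵢ/(AᵢEᵢ) = 425/(1525×193×10³) + 220/(2150×99×10³) + 550/(450×206×10³) = 8.411×10⁻⁶ mm/N.
So P = 3.209 / 8.411×10⁻⁶ = 381.5 kN, tensile.
σ_{brass} = P / A = 381500 / 2150 = 177.4 MPa.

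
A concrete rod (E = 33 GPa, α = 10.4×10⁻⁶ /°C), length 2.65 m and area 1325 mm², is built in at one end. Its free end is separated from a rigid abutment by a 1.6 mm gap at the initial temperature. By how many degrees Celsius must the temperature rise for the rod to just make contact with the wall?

The gap closes when αΔT L = 1.6 mm, since the rod is still unstressed at that instant.
ΔT = 1.6 / (10.4×10⁻⁶ × 2650) = 58.06 °C.

ΔT ≈ 58.1 °C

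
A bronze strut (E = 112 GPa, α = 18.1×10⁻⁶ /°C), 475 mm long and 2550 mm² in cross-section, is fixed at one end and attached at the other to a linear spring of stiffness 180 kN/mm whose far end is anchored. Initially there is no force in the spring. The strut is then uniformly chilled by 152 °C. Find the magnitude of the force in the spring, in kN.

P ≈ 181 kN

Free thermal contraction: δ_free = αΔT L = 18.1×10⁻⁶ × 152 × 475 = 1.307 mm.
Let P be the tensile force in the spring. The strut extends elastically by PL/(AE) and the spring stretches by P/k; together these equal δ_free.
P [ L/(AE) + 1/k ] = δ_free → P [ 475/(2550×112×10³) + 1/(180×10³) ] = 1.307.
P = 1.307 / 7.219×10⁻⁶ = 181000 N.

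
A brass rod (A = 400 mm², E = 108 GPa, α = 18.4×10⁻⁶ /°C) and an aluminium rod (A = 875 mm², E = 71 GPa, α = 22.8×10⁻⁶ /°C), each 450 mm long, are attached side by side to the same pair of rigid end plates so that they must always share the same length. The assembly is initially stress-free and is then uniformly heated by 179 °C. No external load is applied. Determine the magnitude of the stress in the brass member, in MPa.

Both members must finish at the same length. With the larger α, the aluminium tends to over-expand; the plates restrain it, putting the aluminium in compression and the brass in tension. With no external load the two internal forces are equal and opposite, magnitude P.
Equating the net (thermal + elastic) strains gives |α₁ − α₂|·ΔT = P·[1/(A₁E₁) + 1/(A₂E₂)].
|α₁ − α₂|·ΔT = 4.4×10⁻⁶ × 179 = 0.0007876.
1/(A₁E₁) + 1/(A₂E₂) = 1/(400×108×10³) + 1/(875×71×10³) = 3.924×10⁻⁸ N⁻¹.
P = 0.0007876 / 3.924×10⁻⁸ = 20070 N = 20.07 kN.
σ_{brass} = P/A₁ = 20070/400 = 50.17 MPa, tensile.

σ ≈ 50.2 MPa (tensile)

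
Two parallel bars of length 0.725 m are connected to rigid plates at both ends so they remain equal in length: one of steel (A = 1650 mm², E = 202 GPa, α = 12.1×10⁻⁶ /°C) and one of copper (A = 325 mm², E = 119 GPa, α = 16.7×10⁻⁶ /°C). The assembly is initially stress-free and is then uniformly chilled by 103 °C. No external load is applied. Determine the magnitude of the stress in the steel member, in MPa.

σ ≈ 9.95 MPa (compressive)

The copper has the larger α, so on cooling it would change length more than the steel if both were free. The rigid plates force a common final length, so the copper is put into tension and the steel into compression, with equal and opposite forces P (no external load).
Compatibility of the two members (thermal + elastic change equal): (α₁ − α₂)ΔT = P·[1/(A₁E₁) + 1/(A₂E₂)].
|α₁ − α₂|·ΔT = 4.6×10⁻⁶ × 103 = 0.0004738.
1/(A₁E₁) + 1/(A₂E₂) = 1/(1650×202×10³) + 1/(325×119×10³) = 2.886×10⁻⁸ N⁻¹.
P = 0.0004738 / 2.886×10⁻⁸ = 16420 N = 16.42 kN.
σ_{steel} = P/A₁ = 16420/1650 = 9.951 MPa, compressive.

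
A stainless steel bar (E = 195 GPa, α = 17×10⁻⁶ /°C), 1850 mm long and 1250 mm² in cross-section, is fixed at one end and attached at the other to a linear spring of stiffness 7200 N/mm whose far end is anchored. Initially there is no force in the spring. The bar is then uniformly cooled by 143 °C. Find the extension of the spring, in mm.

δ ≈ 4.26 mm

The unrestrained thermal change is αΔT L = 17×10⁻⁶ × 143 × 1850 = 4.497 mm.
With a force P in the spring, the elastic change of the bar is PL/(AE) and that of the spring is P/k; compatibility requires their sum to equal δ_free.
So P = δ_free / [L/(AE) + 1/k] = 4.497 / [ 1850/(1250×195×10³) + 1/(7200) ].
P = 4.497 / 0.0001465 = 30700 N.
Spring extension = P/k = 30700/(7200) = 4.264 mm.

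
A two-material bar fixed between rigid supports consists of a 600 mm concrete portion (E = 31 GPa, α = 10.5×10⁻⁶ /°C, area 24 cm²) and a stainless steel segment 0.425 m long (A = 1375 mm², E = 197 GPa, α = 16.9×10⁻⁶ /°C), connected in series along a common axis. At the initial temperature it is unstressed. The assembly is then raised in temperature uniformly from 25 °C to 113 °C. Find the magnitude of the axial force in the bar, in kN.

P ≈ 123 kN (compressive)

Free thermal expansion of the whole bar: Σ αᵢΔT Lᵢ = 10.5×10⁻⁶×88×600 + 16.9×10⁻⁶×88×425 = 1.186 mm.
The rigid supports impose zero overall length change; the single axial force P common to all segments must satisfy P Σ Lᵢ/(AᵢEᵢ) = δ_free.
The series flexibility is Σ Lᵢ/(AᵢEᵢ) = 600/(2400×31×10³) + 425/(1375×197×10³) = 9.634×10⁻⁶ mm/N.
Hence P = δ_free / Σ(L/AE) = 1.186/9.634×10⁻⁶ = 123.2 kN (compressive).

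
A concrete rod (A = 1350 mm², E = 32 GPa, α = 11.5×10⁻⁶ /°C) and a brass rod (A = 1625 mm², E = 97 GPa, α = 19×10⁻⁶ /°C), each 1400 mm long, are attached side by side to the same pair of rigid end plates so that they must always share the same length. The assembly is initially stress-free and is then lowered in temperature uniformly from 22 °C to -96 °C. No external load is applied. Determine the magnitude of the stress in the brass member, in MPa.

Both members must finish at the same length. With the larger α, the brass tends to over-contract; the plates restrain it, putting the brass in tension and the concrete in compression. With no external load the two internal forces are equal and opposite, magnitude P.
Setting the final lengths equal and cancelling L: (α₁ − α₂)ΔT = P/(A₁E₁) + P/(A₂E₂).
|α₁ − α₂|·ΔT = 7.5×10⁻⁶ × 118 = 0.000885.
1/(A₁E₁) + 1/(A₂E₂) = 1/(1350×32×10³) + 1/(1625×97×10³) = 2.949×10⁻⁸ N⁻¹.
So P = 0.000885 / 2.949×10⁻⁸ = 30.01 kN.
σ_{brass} = P/A₂ = 30010/1625 = 18.47 MPa, tensile.

σ ≈ 18.5 MPa (tensile)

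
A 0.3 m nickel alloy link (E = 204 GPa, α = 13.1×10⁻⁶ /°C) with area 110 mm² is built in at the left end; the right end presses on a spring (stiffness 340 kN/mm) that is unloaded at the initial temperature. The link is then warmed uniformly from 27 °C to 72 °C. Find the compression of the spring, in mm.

The unrestrained thermal change is αΔT L = 13.1×10⁻⁶ × 45 × 300 = 0.1768 mm.
Let P be the compressive force at the spring. The link shortens elastically by PL/(AE) and the spring compresses by P/k; together these equal δ_free.
P [ L/(AE) + 1/k ] = δ_free → P [ 300/(110×204×10³) + 1/(340×10³) ] = 0.1768.
P = 0.1768 / 1.631×10⁻⁵ = 10840 N.
Spring compression = P/k = 10840/(340×10³) = 0.03189 mm.

δ ≈ 0.0319 mm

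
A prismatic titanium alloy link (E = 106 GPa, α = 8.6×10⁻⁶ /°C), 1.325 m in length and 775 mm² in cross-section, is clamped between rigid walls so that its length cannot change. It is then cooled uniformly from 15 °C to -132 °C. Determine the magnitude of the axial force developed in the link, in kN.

The ends cannot move, so σ = EαΔT = 106×10³ × 8.6×10⁻⁶ × 147 = 134 MPa.
P = AEαΔT = 775 × 106×10³ × 8.6×10⁻⁶ × 147 = 103.9 kN (tensile).

P ≈ 104 kN (tensile)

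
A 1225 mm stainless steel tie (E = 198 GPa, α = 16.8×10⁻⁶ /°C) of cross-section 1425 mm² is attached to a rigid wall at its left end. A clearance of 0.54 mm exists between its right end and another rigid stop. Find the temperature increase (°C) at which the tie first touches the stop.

ΔT ≈ 26.2 °C

Contact occurs when the free expansion equals the gap: αΔT L = 0.54 mm.
ΔT = 0.54 / (16.8×10⁻⁶ × 1225) = 26.24 °C.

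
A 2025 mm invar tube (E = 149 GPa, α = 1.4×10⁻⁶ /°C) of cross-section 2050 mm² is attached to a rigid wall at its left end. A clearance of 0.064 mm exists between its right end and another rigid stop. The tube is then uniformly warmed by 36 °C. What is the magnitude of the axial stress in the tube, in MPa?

If the wall were absent the tube would grow by αΔT L = 1.4×10⁻⁶ × 36 × 2025 = 0.1021 mm.
After closing the 0.064 mm clearance, 0.1021 − 0.064 = 0.03806 mm of expansion remains to be suppressed by the wall.
That suppressed elongation corresponds to σ = E·Δ/L = 149×10³ × 0.03806/2025 = 2.8 MPa.

σ ≈ 2.8 MPa (compressive)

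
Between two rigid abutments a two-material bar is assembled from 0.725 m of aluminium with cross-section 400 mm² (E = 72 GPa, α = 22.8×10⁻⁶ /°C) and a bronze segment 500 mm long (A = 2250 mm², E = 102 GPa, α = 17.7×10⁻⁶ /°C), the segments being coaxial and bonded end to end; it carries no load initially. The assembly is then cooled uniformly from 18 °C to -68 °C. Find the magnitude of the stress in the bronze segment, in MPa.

If the supports were absent, the total length change would be Σ αᵢΔT Lᵢ = 22.8×10⁻⁶×86×725 + 17.7×10⁻⁶×86×500 = 2.183 mm.
The rigid supports impose zero overall length change; the single axial force P common to all segments must satisfy P Σ Lᵢ/(AᵢEᵢ) = δ_free.
The series flexibility is Σ Lᵢ/(AᵢEᵢ) = 725/(400×72×10³) + 500/(2250×102×10³) = 2.735×10⁻⁵ mm/N.
Hence P = δ_free / Σ(L/AE) = 2.183/2.735×10⁻⁵ = 79.8 kN (tensile).
σ_{bronze} = P / A = 79800 / 2250 = 35.47 MPa.

σ ≈ 35.5 MPa (tensile)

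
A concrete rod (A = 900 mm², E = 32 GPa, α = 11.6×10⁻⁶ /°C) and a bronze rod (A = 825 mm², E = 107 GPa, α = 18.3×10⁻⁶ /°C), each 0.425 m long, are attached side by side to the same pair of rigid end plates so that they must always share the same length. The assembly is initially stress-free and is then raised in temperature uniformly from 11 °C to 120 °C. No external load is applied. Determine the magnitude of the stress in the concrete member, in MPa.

σ ≈ 17.6 MPa (tensile)

The bronze has the larger α, so on heating it would change length more than the concrete if both were free. The rigid plates force a common final length, so the bronze is put into compression and the concrete into tension, with equal and opposite forces P (no external load).
Compatibility of the two members (thermal + elastic change equal): (α₁ − α₂)ΔT = P·[1/(A₁E₁) + 1/(A₂E₂)].
|α₁ − α₂|·ΔT = 6.7×10⁻⁶ × 109 = 0.0007303.
1/(A₁E₁) + 1/(A₂E₂) = 1/(900×32×10³) + 1/(825×107×10³) = 4.605×10⁻⁸ N⁻¹.
So P = 0.0007303 / 4.605×10⁻⁸ = 15.86 kN.
σ_{concrete} = P/A₁ = 15860/900 = 17.62 MPa, tensile.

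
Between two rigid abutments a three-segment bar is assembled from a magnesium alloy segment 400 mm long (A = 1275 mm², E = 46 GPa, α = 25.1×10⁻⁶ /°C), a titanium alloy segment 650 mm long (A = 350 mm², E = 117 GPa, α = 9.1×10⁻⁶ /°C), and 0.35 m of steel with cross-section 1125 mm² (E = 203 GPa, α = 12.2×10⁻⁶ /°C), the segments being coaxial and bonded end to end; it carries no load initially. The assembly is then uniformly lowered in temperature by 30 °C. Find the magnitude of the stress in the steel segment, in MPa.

σ ≈ 22.3 MPa (tensile)

Free thermal contraction of the whole bar: Σ αᵢΔT Lᵢ = 25.1×10⁻⁶×30×400 + 9.1×10⁻⁶×30×650 + 12.2×10⁻⁶×30×350 = 0.6067 mm.
Since the ends are fixed, an axial force P builds up, equal in every segment, with P · Σ Lᵢ/(AᵢEᵢ) = δ_free.
Σ Lᵢ/(AᵢEᵢ) = 400/(1275×46×10³) + 650/(350×117×10³) + 350/(1125×203×10³) = 2.423×10⁻⁵ mm/N.
P = 0.6067 / 2.423×10⁻⁵ = 25050 N = 25.05 kN, tensile.
σ_{steel} = P / A = 25050 / 1125 = 22.26 MPa.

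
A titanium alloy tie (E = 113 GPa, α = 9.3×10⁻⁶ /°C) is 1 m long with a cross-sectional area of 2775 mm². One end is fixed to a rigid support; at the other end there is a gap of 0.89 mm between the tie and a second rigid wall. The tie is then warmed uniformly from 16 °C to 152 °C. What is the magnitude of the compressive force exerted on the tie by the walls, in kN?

Free thermal elongation = αΔT L = 9.3×10⁻⁶ × 136 × 1000 = 1.265 mm.
The gap closes (δ_free > 0.89 mm) and the wall then resists a further 1.265 − 0.89 = 0.3748 mm of expansion.
Compatibility: PL/(AE) = 0.3748 mm, so σ = P/A = E × (0.3748/1000) = 42.35 MPa.
Force on the wall = σA = 42.35 × 2775 mm² = 117.5 kN.

P ≈ 118 kN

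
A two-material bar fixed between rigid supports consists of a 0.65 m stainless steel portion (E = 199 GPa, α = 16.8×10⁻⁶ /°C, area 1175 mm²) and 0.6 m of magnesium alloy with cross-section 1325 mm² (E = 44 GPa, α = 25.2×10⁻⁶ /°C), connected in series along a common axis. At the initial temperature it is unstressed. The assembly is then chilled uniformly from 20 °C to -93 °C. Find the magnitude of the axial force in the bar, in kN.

With the walls removed the bar would change length by δ_free = Σ αᵢΔT Lᵢ = 16.8×10⁻⁶×113×650 + 25.2×10⁻⁶×113×600 = 2.943 mm.
The rigid supports impose zero overall length change; the single axial force P common to all segments must satisfy P Σ Lᵢ/(AᵢEᵢ) = δ_free.
The series flexibility is Σ Lᵢ/(AᵢEᵢ) = 650/(1175×199×10³) + 600/(1325×44×10³) = 1.307×10⁻⁵ mm/N.
P = 2.943 / 1.307×10⁻⁵ = 225100 N = 225.1 kN, tensile.

P ≈ 225 kN (tensile)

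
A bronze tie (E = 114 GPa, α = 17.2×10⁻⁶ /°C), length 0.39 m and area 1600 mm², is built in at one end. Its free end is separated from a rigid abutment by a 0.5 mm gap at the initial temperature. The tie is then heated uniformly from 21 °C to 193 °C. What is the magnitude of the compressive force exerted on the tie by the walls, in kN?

P ≈ 306 kN

Free thermal elongation = αΔT L = 17.2×10⁻⁶ × 172 × 390 = 1.154 mm.
After closing the 0.5 mm clearance, 1.154 − 0.5 = 0.6538 mm of expansion remains to be suppressed by the wall.
That suppressed elongation corresponds to σ = E·Δ/L = 114×10³ × 0.6538/390 = 191.1 MPa.
P = σA = 191.1 × 1600 = 305.8 kN.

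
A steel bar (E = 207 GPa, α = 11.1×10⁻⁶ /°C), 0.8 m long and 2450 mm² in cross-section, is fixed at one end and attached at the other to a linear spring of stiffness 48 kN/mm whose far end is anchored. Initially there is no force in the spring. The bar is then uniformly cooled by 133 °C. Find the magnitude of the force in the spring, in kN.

Free thermal contraction: δ_free = αΔT L = 11.1×10⁻⁶ × 133 × 800 = 1.181 mm.
With a force P in the spring, the elastic change of the bar is PL/(AE) and that of the spring is P/k; compatibility requires their sum to equal δ_free.
P [ L/(AE) + 1/k ] = δ_free → P [ 800/(2450×207×10³) + 1/(48×10³) ] = 1.181.
P = 1.181 / 2.241×10⁻⁵ = 52700 N.

P ≈ 52.7 kN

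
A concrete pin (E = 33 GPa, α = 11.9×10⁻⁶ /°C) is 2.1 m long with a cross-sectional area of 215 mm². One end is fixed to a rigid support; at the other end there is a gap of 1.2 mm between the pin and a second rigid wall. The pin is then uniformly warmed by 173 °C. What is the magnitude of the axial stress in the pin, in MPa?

If the wall were absent the pin would grow by αΔT L = 11.9×10⁻⁶ × 173 × 2100 = 4.323 mm.
The gap closes (δ_free > 1.2 mm) and the wall then resists a further 4.323 − 1.2 = 3.123 mm of expansion.
That suppressed elongation corresponds to σ = E·Δ/L = 33×10³ × 3.123/2100 = 49.08 MPa.

σ ≈ 49.1 MPa (compressive)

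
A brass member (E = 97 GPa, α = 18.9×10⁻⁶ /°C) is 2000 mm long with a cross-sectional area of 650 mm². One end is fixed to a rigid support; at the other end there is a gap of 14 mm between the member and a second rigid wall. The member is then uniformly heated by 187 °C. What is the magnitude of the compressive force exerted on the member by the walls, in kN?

P ≈ 0 kN

Free thermal elongation = αΔT L = 18.9×10⁻⁶ × 187 × 2000 = 7.069 mm.
This is smaller than the 14 mm clearance, so the member expands freely without reaching the stop — the stress is zero.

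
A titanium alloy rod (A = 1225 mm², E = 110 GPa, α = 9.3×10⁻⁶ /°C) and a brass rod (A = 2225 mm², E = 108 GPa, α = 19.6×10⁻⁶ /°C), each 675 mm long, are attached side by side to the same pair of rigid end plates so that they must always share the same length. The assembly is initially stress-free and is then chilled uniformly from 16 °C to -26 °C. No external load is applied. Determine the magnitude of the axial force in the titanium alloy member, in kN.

P ≈ 37.3 kN (compressive in the titanium alloy)

The brass has the larger α, so on cooling it would change length more than the titanium alloy if both were free. The rigid plates force a common final length, so the brass is put into tension and the titanium alloy into compression, with equal and opposite forces P (no external load).
Compatibility of the two members (thermal + elastic change equal): (α₁ − α₂)ΔT = P·[1/(A₁E₁) + 1/(A₂E₂)].
|α₁ − α₂|·ΔT = 10.3×10⁻⁶ × 42 = 0.0004326.
1/(A₁E₁) + 1/(A₂E₂) = 1/(1225×110×10³) + 1/(2225×108×10³) = 1.158×10⁻⁸ N⁻¹.
P = 0.0004326 / 1.158×10⁻⁸ = 37350 N = 37.35 kN.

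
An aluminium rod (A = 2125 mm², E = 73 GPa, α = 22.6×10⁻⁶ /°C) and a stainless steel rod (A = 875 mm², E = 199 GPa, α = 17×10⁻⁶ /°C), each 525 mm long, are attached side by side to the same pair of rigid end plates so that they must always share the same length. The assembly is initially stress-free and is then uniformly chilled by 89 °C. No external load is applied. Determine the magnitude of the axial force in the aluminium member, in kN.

P ≈ 40.9 kN (tensile in the aluminium)

The aluminium has the larger α, so on cooling it would change length more than the stainless steel if both were free. The rigid plates force a common final length, so the aluminium is put into tension and the stainless steel into compression, with equal and opposite forces P (no external load).
Compatibility of the two members (thermal + elastic change equal): (α₁ − α₂)ΔT = P·[1/(A₁E₁) + 1/(A₂E₂)].
|α₁ − α₂|·ΔT = 5.6×10⁻⁶ × 89 = 0.0004984.
1/(A₁E₁) + 1/(A₂E₂) = 1/(2125×73×10³) + 1/(875×199×10³) = 1.219×10⁻⁸ N⁻¹.
P = 0.0004984 / 1.219×10⁻⁸ = 40890 N = 40.89 kN.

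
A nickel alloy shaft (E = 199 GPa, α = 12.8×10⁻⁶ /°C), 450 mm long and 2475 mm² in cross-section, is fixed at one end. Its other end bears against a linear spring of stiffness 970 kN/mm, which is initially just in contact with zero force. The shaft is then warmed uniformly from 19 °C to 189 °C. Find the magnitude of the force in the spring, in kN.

P ≈ 504 kN

If the spring were absent the shaft would lengthen by αΔT L = 12.8×10⁻⁶ × 170 × 450 = 0.9792 mm.
Let P be the compressive force at the spring. The shaft shortens elastically by PL/(AE) and the spring compresses by P/k; together these equal δ_free.
So P = δ_free / [L/(AE) + 1/k] = 0.9792 / [ 450/(2475×199×10³) + 1/(970×10³) ].
P = 0.9792 / 1.945×10⁻⁶ = 503600 N.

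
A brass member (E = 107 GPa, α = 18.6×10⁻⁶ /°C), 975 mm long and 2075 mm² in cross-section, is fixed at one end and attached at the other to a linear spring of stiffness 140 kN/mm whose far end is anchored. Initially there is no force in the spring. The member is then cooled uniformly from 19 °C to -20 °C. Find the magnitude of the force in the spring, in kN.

Free thermal contraction: δ_free = αΔT L = 18.6×10⁻⁶ × 39 × 975 = 0.7073 mm.
With a force P in the spring, the elastic change of the member is PL/(AE) and that of the spring is P/k; compatibility requires their sum to equal δ_free.
So P = δ_free / [L/(AE) + 1/k] = 0.7073 / [ 975/(2075×107×10³) + 1/(140×10³) ].
P = 0.7073 / 1.153×10⁻⁵ = 61320 N.

P ≈ 61.3 kN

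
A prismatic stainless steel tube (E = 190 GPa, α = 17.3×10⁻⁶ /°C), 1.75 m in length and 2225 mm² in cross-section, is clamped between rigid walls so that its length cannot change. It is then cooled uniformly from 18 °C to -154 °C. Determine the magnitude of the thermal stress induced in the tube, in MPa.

With length fixed, the mechanical strain must cancel the thermal strain αΔT = 17.3×10⁻⁶ × 172 = 2975.6×10⁻⁶.
The stress required to suppress this strain is σ = Eε = 190×10³ × 2975.6×10⁻⁶ = 565.4 MPa, tensile since the tube is trying to contract.

σ ≈ 565 MPa (tensile)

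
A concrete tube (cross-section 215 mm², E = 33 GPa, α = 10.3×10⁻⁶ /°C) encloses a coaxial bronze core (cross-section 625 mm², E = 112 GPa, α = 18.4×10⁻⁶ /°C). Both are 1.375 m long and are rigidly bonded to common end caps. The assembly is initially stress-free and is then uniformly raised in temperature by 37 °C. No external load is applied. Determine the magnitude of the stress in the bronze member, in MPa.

Both members must finish at the same length. With the larger α, the bronze tends to over-expand; the plates restrain it, putting the bronze in compression and the concrete in tension. With no external load the two internal forces are equal and opposite, magnitude P.
Compatibility of the two members (thermal + elastic change equal): (α₁ − α₂)ΔT = P·[1/(A₁E₁) + 1/(A₂E₂)].
|α₁ − α₂|·ΔT = 8.1×10⁻⁶ × 37 = 0.0002997.
1/(A₁E₁) + 1/(A₂E₂) = 1/(215×33×10³) + 1/(625×112×10³) = 1.552×10⁻⁷ N⁻¹.
So P = 0.0002997 / 1.552×10⁻⁷ = 1.931 kN.
σ_{bronze} = P/A₂ = 1931/625 = 3.089 MPa, compressive.

σ ≈ 3.09 MPa (compressive)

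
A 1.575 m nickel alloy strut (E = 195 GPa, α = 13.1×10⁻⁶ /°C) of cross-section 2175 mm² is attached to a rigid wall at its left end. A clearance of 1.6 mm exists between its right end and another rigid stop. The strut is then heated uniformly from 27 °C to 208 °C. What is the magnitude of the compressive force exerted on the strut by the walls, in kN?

Unrestrained expansion: δ_free = αΔT L = 13.1×10⁻⁶ × 181 × 1575 = 3.734 mm.
The gap closes (δ_free > 1.6 mm) and the wall then resists a further 3.734 − 1.6 = 2.134 mm of expansion.
So σ = E(δ_free − g)/L = 195×10³ × 2.134/1575 = 264.3 MPa.
P = σA = 264.3 × 2175 = 574.8 kN.

P ≈ 575 kN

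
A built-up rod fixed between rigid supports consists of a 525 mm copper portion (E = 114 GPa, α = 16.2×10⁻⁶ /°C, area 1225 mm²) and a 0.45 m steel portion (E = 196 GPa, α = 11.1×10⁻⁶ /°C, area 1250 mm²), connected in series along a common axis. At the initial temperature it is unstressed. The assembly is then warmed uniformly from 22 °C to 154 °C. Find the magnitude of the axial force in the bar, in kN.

P ≈ 318 kN (compressive)

Free thermal expansion of the whole bar: Σ αᵢΔT Lᵢ = 16.2×10⁻⁶×132×525 + 11.1×10⁻⁶×132×450 = 1.782 mm.
The walls prevent any net length change, so an axial force P (same in every segment) develops. Compatibility: P · Σ Lᵢ/(AᵢEᵢ) = δ_free.
Σ Lᵢ/(AᵢEᵢ) = 525/(1225×114×10³) + 450/(1250×196×10³) = 5.596×10⁻⁶ mm/N.
So P = 1.782 / 5.596×10⁻⁶ = 318.4 kN, compressive.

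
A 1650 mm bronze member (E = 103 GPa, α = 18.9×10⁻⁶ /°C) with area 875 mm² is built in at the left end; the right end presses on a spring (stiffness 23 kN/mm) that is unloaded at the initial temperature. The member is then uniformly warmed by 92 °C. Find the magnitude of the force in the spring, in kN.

The unrestrained thermal change is αΔT L = 18.9×10⁻⁶ × 92 × 1650 = 2.869 mm.
With a force P in the spring, the elastic change of the member is PL/(AE) and that of the spring is P/k; compatibility requires their sum to equal δ_free.
P [ L/(AE) + 1/k ] = δ_free → P [ 1650/(875×103×10³) + 1/(23×10³) ] = 2.869.
P = 2.869 / 6.179×10⁻⁵ = 46430 N.

P ≈ 46.4 kN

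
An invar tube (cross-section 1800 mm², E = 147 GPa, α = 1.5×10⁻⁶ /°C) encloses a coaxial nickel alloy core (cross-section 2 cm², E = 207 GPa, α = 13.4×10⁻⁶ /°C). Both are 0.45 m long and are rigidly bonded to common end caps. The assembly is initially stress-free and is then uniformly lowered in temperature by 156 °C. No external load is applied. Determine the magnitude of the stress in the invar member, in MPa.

σ ≈ 36.9 MPa (compressive)

Both members must finish at the same length. With the larger α, the nickel alloy tends to over-contract; the plates restrain it, putting the nickel alloy in tension and the invar in compression. With no external load the two internal forces are equal and opposite, magnitude P.
Compatibility of the two members (thermal + elastic change equal): (α₁ − α₂)ΔT = P·[1/(A₁E₁) + 1/(A₂E₂)].
|α₁ − α₂|·ΔT = 11.9×10⁻⁶ × 156 = 0.001856.
1/(A₁E₁) + 1/(A₂E₂) = 1/(1800×147×10³) + 1/(200×207×10³) = 2.793×10⁻⁸ N⁻¹.
P = 0.001856 / 2.793×10⁻⁸ = 66460 N = 66.46 kN.
σ_{invar} = P/A₁ = 66460/1800 = 36.92 MPa, compressive.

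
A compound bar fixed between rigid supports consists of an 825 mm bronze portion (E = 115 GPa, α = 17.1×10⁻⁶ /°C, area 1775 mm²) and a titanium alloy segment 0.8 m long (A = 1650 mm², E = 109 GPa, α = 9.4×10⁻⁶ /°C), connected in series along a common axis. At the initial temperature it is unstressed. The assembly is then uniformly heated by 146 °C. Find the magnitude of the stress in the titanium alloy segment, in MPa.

σ ≈ 225 MPa (compressive)

With the walls removed the bar would change length by δ_free = Σ αᵢΔT Lᵢ = 17.1×10⁻⁶×146×825 + 9.4×10⁻⁶×146×800 = 3.158 mm.
The rigid supports impose zero overall length change; the single axial force P common to all segments must satisfy P Σ Lᵢ/(AᵢEᵢ) = δ_free.
The series flexibility is Σ Lᵢ/(AᵢEᵢ) = 825/(1775×115×10³) + 800/(1650×109×10³) = 8.49×10⁻⁶ mm/N.
P = 3.158 / 8.49×10⁻⁶ = 371900 N = 371.9 kN, compressive.
σ_{titanium alloy} = P / A = 371900 / 1650 = 225.4 MPa.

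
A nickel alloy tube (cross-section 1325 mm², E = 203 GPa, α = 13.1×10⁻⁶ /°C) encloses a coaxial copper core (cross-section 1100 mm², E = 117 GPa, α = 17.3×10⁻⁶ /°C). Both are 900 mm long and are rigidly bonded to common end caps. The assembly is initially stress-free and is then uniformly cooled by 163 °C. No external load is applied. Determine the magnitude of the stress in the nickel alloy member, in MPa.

σ ≈ 45 MPa (compressive)

The copper has the larger α, so on cooling it would change length more than the nickel alloy if both were free. The rigid plates force a common final length, so the copper is put into tension and the nickel alloy into compression, with equal and opposite forces P (no external load).
Compatibility of the two members (thermal + elastic change equal): (α₁ − α₂)ΔT = P·[1/(A₁E₁) + 1/(A₂E₂)].
|α₁ − α₂|·ΔT = 4.2×10⁻⁶ × 163 = 0.0006846.
1/(A₁E₁) + 1/(A₂E₂) = 1/(1325×203×10³) + 1/(1100×117×10³) = 1.149×10⁻⁸ N⁻¹.
P = 0.0006846 / 1.149×10⁻⁸ = 59590 N = 59.59 kN.
σ_{nickel alloy} = P/A₁ = 59590/1325 = 44.98 MPa, compressive.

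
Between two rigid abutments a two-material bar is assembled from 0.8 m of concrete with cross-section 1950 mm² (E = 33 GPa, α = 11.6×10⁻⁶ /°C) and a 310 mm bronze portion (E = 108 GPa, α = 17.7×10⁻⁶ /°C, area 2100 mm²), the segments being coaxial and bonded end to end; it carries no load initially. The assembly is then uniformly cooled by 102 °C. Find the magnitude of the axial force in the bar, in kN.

P ≈ 109 kN (tensile)

If the supports were absent, the total length change would be Σ αᵢΔT Lᵢ = 11.6×10⁻⁶×102×800 + 17.7×10⁻⁶×102×310 = 1.506 mm.
The walls prevent any net length change, so an axial force P (same in every segment) develops. Compatibility: P · Σ Lᵢ/(AᵢEᵢ) = δ_free.
The series flexibility is Σ Lᵢ/(AᵢEᵢ) = 800/(1950×33×10³) + 310/(2100×108×10³) = 1.38×10⁻⁵ mm/N.
So P = 1.506 / 1.38×10⁻⁵ = 109.2 kN, tensile.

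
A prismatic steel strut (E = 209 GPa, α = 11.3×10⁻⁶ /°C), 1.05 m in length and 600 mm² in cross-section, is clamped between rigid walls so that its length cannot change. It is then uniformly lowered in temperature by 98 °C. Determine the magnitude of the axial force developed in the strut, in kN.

P ≈ 139 kN (tensile)

The ends cannot move, so σ = EαΔT = 209×10³ × 11.3×10⁻⁶ × 98 = 231.4 MPa.
Then P = σA = 231.4 × 600 mm² = 138.9 kN, tensile.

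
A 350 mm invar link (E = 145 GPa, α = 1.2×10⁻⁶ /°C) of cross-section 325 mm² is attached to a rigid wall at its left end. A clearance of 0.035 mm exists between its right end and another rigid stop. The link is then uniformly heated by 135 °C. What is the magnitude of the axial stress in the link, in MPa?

Unrestrained expansion: δ_free = αΔT L = 1.2×10⁻⁶ × 135 × 350 = 0.0567 mm.
This exceeds the 0.035 mm gap, so the wall pushes back. The portion of expansion that must be recovered elastically is δ_free − gap = 0.0567 − 0.035 = 0.0217 mm.
That suppressed elongation corresponds to σ = E·Δ/L = 145×10³ × 0.0217/350 = 8.99 MPa.

σ ≈ 8.99 MPa (compressive)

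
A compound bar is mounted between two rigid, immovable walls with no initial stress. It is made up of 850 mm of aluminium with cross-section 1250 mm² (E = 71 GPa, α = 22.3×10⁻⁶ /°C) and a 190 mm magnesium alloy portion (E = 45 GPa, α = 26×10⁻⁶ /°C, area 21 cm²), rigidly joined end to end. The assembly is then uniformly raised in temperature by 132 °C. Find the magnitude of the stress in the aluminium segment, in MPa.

If the supports were absent, the total length change would be Σ αᵢΔT Lᵢ = 22.3×10⁻⁶×132×850 + 26×10⁻⁶×132×190 = 3.154 mm.
Since the ends are fixed, an axial force P builds up, equal in every segment, with P · Σ Lᵢ/(AᵢEᵢ) = δ_free.
The series flexibility is Σ Lᵢ/(AᵢEᵢ) = 850/(1250×71×10³) + 190/(2100×45×10³) = 1.159×10⁻⁵ mm/N.
P = 3.154 / 1.159×10⁻⁵ = 272200 N = 272.2 kN, compressive.
σ_{aluminium} = P / A = 272200 / 1250 = 217.8 MPa.

σ ≈ 218 MPa (compressive)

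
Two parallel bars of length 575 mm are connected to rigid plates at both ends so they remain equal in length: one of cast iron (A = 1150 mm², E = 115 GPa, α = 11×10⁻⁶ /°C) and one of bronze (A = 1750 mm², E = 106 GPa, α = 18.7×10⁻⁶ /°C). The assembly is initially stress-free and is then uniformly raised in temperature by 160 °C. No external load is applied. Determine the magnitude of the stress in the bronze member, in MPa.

σ ≈ 54.4 MPa (compressive)

The bronze has the larger α, so on heating it would change length more than the cast iron if both were free. The rigid plates force a common final length, so the bronze is put into compression and the cast iron into tension, with equal and opposite forces P (no external load).
Setting the final lengths equal and cancelling L: (α₁ − α₂)ΔT = P/(A₁E₁) + P/(A₂E₂).
|α₁ − α₂|·ΔT = 7.7×10⁻⁶ × 160 = 0.001232.
1/(A₁E₁) + 1/(A₂E₂) = 1/(1150×115×10³) + 1/(1750×106×10³) = 1.295×10⁻⁸ N⁻¹.
P = 0.001232 / 1.295×10⁻⁸ = 95120 N = 95.12 kN.
σ_{bronze} = P/A₂ = 95120/1750 = 54.35 MPa, compressive.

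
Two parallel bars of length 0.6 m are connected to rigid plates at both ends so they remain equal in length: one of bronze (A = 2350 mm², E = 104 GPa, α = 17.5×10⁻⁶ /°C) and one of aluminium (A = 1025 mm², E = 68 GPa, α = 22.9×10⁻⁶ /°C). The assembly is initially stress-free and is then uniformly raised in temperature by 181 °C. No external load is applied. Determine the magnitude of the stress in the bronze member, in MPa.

σ ≈ 22.6 MPa (tensile)

The aluminium has the larger α, so on heating it would change length more than the bronze if both were free. The rigid plates force a common final length, so the aluminium is put into compression and the bronze into tension, with equal and opposite forces P (no external load).
Equating the net (thermal + elastic) strains gives |α₁ − α₂|·ΔT = P·[1/(A₁E₁) + 1/(A₂E₂)].
|α₁ − α₂|·ΔT = 5.4×10⁻⁶ × 181 = 0.0009774.
1/(A₁E₁) + 1/(A₂E₂) = 1/(2350×104×10³) + 1/(1025×68×10³) = 1.844×10⁻⁸ N⁻¹.
So P = 0.0009774 / 1.844×10⁻⁸ = 53.01 kN.
σ_{bronze} = P/A₁ = 53010/2350 = 22.56 MPa, tensile.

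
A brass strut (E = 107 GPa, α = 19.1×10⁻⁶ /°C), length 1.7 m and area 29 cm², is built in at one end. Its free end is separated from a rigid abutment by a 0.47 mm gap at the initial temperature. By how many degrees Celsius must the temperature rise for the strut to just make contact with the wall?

Contact occurs when the free expansion equals the gap: αΔT L = 0.47 mm.
ΔT = 0.47 / (19.1×10⁻⁶ × 1700) = 14.47 °C.

ΔT ≈ 14.5 °C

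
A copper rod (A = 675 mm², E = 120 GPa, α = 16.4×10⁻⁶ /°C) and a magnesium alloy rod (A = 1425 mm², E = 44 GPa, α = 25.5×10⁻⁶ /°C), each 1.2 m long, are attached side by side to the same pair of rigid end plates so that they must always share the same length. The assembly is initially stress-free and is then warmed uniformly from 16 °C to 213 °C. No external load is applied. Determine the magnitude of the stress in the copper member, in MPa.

σ ≈ 93.9 MPa (tensile)

Equilibrium of a rigid end plate with no external load gives equal and opposite internal forces ±P in the two members. Since α_{magnesium alloy} > α_{copper}, heating drives the magnesium alloy into compression and the copper into tension.
Compatibility of the two members (thermal + elastic change equal): (α₁ − α₂)ΔT = P·[1/(A₁E₁) + 1/(A₂E₂)].
|α₁ − α₂|·ΔT = 9.1×10⁻⁶ × 197 = 0.001793.
1/(A₁E₁) + 1/(A₂E₂) = 1/(675×120×10³) + 1/(1425×44×10³) = 2.829×10⁻⁸ N⁻¹.
So P = 0.001793 / 2.829×10⁻⁸ = 63.36 kN.
σ_{copper} = P/A₁ = 63360/675 = 93.86 MPa, tensile.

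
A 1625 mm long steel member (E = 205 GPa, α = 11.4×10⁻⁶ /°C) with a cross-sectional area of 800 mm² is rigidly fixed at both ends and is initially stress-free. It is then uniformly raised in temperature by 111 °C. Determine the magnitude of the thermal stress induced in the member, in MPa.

The supports are rigid, so the total axial strain is zero. The restrained thermal strain is ε = αΔT = 11.4×10⁻⁶ × 111 = 1265.4×10⁻⁶.
σ = EαΔT = 205×10³ × 11.4×10⁻⁶ × 111 = 259.4 MPa (compressive; the member is trying to expand).

σ ≈ 259 MPa (compressive)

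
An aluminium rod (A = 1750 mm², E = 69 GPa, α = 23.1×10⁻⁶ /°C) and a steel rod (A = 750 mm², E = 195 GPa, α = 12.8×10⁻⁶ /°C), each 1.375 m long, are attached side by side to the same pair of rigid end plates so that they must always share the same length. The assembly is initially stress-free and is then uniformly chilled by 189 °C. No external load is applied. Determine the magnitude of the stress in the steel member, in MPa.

Equilibrium of a rigid end plate with no external load gives equal and opposite internal forces ±P in the two members. Since α_{aluminium} > α_{steel}, cooling drives the aluminium into tension and the steel into compression.
Equating the net (thermal + elastic) strains gives |α₁ − α₂|·ΔT = P·[1/(A₁E₁) + 1/(A₂E₂)].
|α₁ − α₂|·ΔT = 10.3×10⁻⁶ × 189 = 0.001947.
1/(A₁E₁) + 1/(A₂E₂) = 1/(1750×69×10³) + 1/(750×195×10³) = 1.512×10⁻⁸ N⁻¹.
P = 0.001947 / 1.512×10⁻⁸ = 128800 N = 128.8 kN.
σ_{steel} = P/A₂ = 128800/750 = 171.7 MPa, compressive.

σ ≈ 172 MPa (compressive)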